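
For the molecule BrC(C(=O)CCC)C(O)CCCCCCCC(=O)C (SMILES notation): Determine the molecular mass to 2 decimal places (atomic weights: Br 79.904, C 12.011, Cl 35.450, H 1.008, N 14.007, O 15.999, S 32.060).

335.28 g/mol

First, the molecular formula is C15H27BrO3 (counting implicit H from valence).
  Br: 1 × 79.904 = 79.904
  C: 15 × 12.011 = 180.165
  H: 27 × 1.008 = 27.216
  O: 3 × 15.999 = 47.997
Sum: 1×79.904 + 15×12.011 + 27×1.008 + 3×15.999 = 335.282 → 335.28 g/mol.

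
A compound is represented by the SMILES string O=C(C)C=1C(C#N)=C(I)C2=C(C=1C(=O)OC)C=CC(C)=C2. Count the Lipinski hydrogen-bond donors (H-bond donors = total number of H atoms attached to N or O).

0

Donors: find every N or O and count the H atoms it carries.
  atom 1 (O): bond orders sum to 2 → 0 H
  atom 7 (N): bond orders sum to 3 → 0 H
  atom 14 (O): bond orders sum to 2 → 0 H
  atom 15 (O): bond orders sum to 2 → 0 H
Lipinski HBD = 0.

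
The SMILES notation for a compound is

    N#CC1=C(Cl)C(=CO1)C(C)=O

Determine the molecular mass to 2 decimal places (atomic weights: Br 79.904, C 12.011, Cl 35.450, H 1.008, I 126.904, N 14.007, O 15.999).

First, the molecular formula is C7H4ClNO2 (counting implicit H from valence).
  C: 7 × 12.011 = 84.077
  Cl: 1 × 35.450 = 35.450
  H: 4 × 1.008 = 4.032
  N: 1 × 14.007 = 14.007
  O: 2 × 15.999 = 31.998
Sum: 7×12.011 + 1×35.450 + 4×1.008 + 1×14.007 + 2×15.999 = 169.564 → 169.56 g/mol.

169.56 g/mol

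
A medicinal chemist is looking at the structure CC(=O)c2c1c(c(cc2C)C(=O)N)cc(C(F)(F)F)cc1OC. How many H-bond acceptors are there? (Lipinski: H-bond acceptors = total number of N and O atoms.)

N atoms: 1; O atoms: 3.
Lipinski HBA = 1 + 3 = 4.

4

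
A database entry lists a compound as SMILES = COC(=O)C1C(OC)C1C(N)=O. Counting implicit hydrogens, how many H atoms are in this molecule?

Walk through each heavy atom and fill implicit hydrogens from standard valence (C 4, N 3, O 2, S 2, halogen 1):
  atom 1: C, bond orders sum to 1 (valence 4) → 3 H
  atom 2: O, bond orders sum to 2 (valence 2) → 0 H
  atom 3: C, bond orders sum to 4 (valence 4) → 0 H
  atom 4: O, bond orders sum to 2 (valence 2) → 0 H
  atom 5: C, bond orders sum to 3 (valence 4) → 1 H
  atom 6: C, bond orders sum to 3 (valence 4) → 1 H
  atom 7: O, bond orders sum to 2 (valence 2) → 0 H
  atom 8: C, bond orders sum to 1 (valence 4) → 3 H
  atom 9: C, bond orders sum to 3 (valence 4) → 1 H
  atom 10: C, bond orders sum to 4 (valence 4) → 0 H
  atom 11: N, bond orders sum to 1 (valence 3) → 2 H
  atom 12: O, bond orders sum to 2 (valence 2) → 0 H
Total hydrogens: 11.

11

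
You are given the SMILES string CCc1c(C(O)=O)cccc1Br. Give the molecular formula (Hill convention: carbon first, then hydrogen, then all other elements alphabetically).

Walk through each heavy atom and fill implicit hydrogens from standard valence (C 4, N 3, O 2, S 2, halogen 1); for lowercase aromatic atoms, an aromatic c carries 1 H when it has two neighbours and 0 H with three, and aromatic n carries 0 H:
  atom 1: C, bond orders sum to 1 (valence 4) → 3 H
  atom 2: C, bond orders sum to 2 (valence 4) → 2 H
  atom 3: aromatic c, 3 neighbours → 0 H
  atom 4: aromatic c, 3 neighbours → 0 H
  atom 5: C, bond orders sum to 4 (valence 4) → 0 H
  atom 6: O, bond orders sum to 1 (valence 2) → 1 H
  atom 7: O, bond orders sum to 2 (valence 2) → 0 H
  atom 8: aromatic c, 2 neighbours → 1 H
  atom 9: aromatic c, 2 neighbours → 1 H
  atom 10: aromatic c, 2 neighbours → 1 H
  atom 11: aromatic c, 3 neighbours → 0 H
  atom 12: Br (halogen, monovalent) → 0 H
Totals → C:9, H:9, Br:1, O:2.
In Hill order: C9H9BrO2.

C9H9BrO2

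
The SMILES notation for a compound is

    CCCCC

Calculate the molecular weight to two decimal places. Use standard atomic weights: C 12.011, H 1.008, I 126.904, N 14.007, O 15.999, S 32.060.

First, the molecular formula is C5H12 (counting implicit H from valence).
  C: 5 × 12.011 = 60.055
  H: 12 × 1.008 = 12.096
Sum: 5×12.011 + 12×1.008 = 72.151 → 72.15 g/mol.

72.15 g/mol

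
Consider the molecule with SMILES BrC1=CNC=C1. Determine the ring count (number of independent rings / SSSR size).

In SMILES, each pair of matching ring-closure digits denotes one ring-closing bond; the number of such bonds equals the number of independent rings.
Ring-closure bonds here: 1.

1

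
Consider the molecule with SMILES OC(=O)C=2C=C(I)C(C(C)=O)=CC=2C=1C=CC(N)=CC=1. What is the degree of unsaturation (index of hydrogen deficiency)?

Molecular formula: C15H12INO3.
DoU = (2C + 2 + N − H − X) / 2, where X is the halogen count and O/S are ignored.
    = (2·15 + 2 + 1 − 12 − 1) / 2 = 20 / 2 = 10.

10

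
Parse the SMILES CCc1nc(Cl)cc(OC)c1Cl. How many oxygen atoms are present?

1

Scan the SMILES for O atoms (remember two-letter symbols like Cl and Br are single atoms).
Oxygen count: 1.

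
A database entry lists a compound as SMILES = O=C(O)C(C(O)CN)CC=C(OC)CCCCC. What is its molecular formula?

Walk through each heavy atom and fill implicit hydrogens from standard valence (C 4, N 3, O 2, S 2, halogen 1):
  atom 1: O, bond orders sum to 2 (valence 2) → 0 H
  atom 2: C, bond orders sum to 4 (valence 4) → 0 H
  atom 3: O, bond orders sum to 1 (valence 2) → 1 H
  atom 4: C, bond orders sum to 3 (valence 4) → 1 H
  atom 5: C, bond orders sum to 3 (valence 4) → 1 H
  atom 6: O, bond orders sum to 1 (valence 2) → 1 H
  atom 7: C, bond orders sum to 2 (valence 4) → 2 H
  atom 8: N, bond orders sum to 1 (valence 3) → 2 H
  atom 9: C, bond orders sum to 2 (valence 4) → 2 H
  atom 10: C, bond orders sum to 3 (valence 4) → 1 H
  atom 11: C, bond orders sum to 4 (valence 4) → 0 H
  atom 12: O, bond orders sum to 2 (valence 2) → 0 H
  atom 13: C, bond orders sum to 1 (valence 4) → 3 H
  atom 14: C, bond orders sum to 2 (valence 4) → 2 H
  atom 15: C, bond orders sum to 2 (valence 4) → 2 H
  atom 16: C, bond orders sum to 2 (valence 4) → 2 H
  atom 17: C, bond orders sum to 2 (valence 4) → 2 H
  atom 18: C, bond orders sum to 1 (valence 4) → 3 H
Totals → C:13, H:25, N:1, O:4.
In Hill order: C13H25NO4.

C13H25NO4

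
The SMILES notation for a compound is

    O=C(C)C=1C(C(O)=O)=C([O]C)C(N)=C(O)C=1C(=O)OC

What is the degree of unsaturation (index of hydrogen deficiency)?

Molecular formula: C12H13NO7.
DoU = (2C + 2 + N − H − X) / 2, where X is the halogen count and O/S are ignored.
    = (2·12 + 2 + 1 − 13 − 0) / 2 = 14 / 2 = 7.

7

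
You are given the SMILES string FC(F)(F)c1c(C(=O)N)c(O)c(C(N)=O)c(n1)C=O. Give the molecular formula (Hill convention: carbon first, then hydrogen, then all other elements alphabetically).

C9H6F3N3O4

Walk through each heavy atom and fill implicit hydrogens from standard valence (C 4, N 3, O 2, S 2, halogen 1); for lowercase aromatic atoms, an aromatic c carries 1 H when it has two neighbours and 0 H with three, and aromatic n carries 0 H:
  atom 1: F (halogen, monovalent) → 0 H
  atom 2: C, bond orders sum to 4 (valence 4) → 0 H
  atom 3: F (halogen, monovalent) → 0 H
  atom 4: F (halogen, monovalent) → 0 H
  atom 5: aromatic c, 3 neighbours → 0 H
  atom 6: aromatic c, 3 neighbours → 0 H
  atom 7: C, bond orders sum to 4 (valence 4) → 0 H
  atom 8: O, bond orders sum to 2 (valence 2) → 0 H
  atom 9: N, bond orders sum to 1 (valence 3) → 2 H
  atom 10: aromatic c, 3 neighbours → 0 H
  atom 11: O, bond orders sum to 1 (valence 2) → 1 H
  atom 12: aromatic c, 3 neighbours → 0 H
  atom 13: C, bond orders sum to 4 (valence 4) → 0 H
  atom 14: N, bond orders sum to 1 (valence 3) → 2 H
  atom 15: O, bond orders sum to 2 (valence 2) → 0 H
  atom 16: aromatic c, 3 neighbours → 0 H
  atom 17: aromatic n, 2 neighbours → 0 H
  atom 18: C, bond orders sum to 3 (valence 4) → 1 H
  atom 19: O, bond orders sum to 2 (valence 2) → 0 H
Totals → C:9, H:6, F:3, N:3, O:4.
In Hill order: C9H6F3N3O4.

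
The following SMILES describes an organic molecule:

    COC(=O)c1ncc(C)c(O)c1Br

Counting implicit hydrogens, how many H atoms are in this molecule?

Walk through each heavy atom and fill implicit hydrogens from standard valence (C 4, N 3, O 2, S 2, halogen 1); for lowercase aromatic atoms, an aromatic c carries 1 H when it has two neighbours and 0 H with three, and aromatic n carries 0 H:
  atom 1: C, bond orders sum to 1 (valence 4) → 3 H
  atom 2: O, bond orders sum to 2 (valence 2) → 0 H
  atom 3: C, bond orders sum to 4 (valence 4) → 0 H
  atom 4: O, bond orders sum to 2 (valence 2) → 0 H
  atom 5: aromatic c, 3 neighbours → 0 H
  atom 6: aromatic n, 2 neighbours → 0 H
  atom 7: aromatic c, 2 neighbours → 1 H
  atom 8: aromatic c, 3 neighbours → 0 H
  atom 9: C, bond orders sum to 1 (valence 4) → 3 H
  atom 10: aromatic c, 3 neighbours → 0 H
  atom 11: O, bond orders sum to 1 (valence 2) → 1 H
  atom 12: aromatic c, 3 neighbours → 0 H
  atom 13: Br (halogen, monovalent) → 0 H
Total hydrogens: 8.

8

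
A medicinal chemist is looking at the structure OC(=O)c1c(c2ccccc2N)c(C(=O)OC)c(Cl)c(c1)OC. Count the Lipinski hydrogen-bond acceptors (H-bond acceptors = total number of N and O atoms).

N atoms: 1; O atoms: 5.
Lipinski HBA = 1 + 5 = 6.

6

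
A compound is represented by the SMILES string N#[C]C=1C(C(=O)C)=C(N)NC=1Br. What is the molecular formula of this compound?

Walk through each heavy atom and fill implicit hydrogens from standard valence (C 4, N 3, O 2, S 2, halogen 1):
  atom 1: N, bond orders sum to 3 (valence 3) → 0 H
  atom 2: C with explicit H count 0
  atom 3: C, bond orders sum to 4 (valence 4) → 0 H
  atom 4: C, bond orders sum to 4 (valence 4) → 0 H
  atom 5: C, bond orders sum to 4 (valence 4) → 0 H
  atom 6: O, bond orders sum to 2 (valence 2) → 0 H
  atom 7: C, bond orders sum to 1 (valence 4) → 3 H
  atom 8: C, bond orders sum to 4 (valence 4) → 0 H
  atom 9: N, bond orders sum to 1 (valence 3) → 2 H
  atom 10: N, bond orders sum to 2 (valence 3) → 1 H
  atom 11: C, bond orders sum to 4 (valence 4) → 0 H
  atom 12: Br (halogen, monovalent) → 0 H
Totals → C:7, H:6, Br:1, N:3, O:1.
In Hill order: C7H6BrN3O.

C7H6BrN3O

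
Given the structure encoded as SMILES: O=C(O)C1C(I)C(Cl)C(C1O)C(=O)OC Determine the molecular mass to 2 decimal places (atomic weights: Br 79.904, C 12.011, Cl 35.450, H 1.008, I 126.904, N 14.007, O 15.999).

First, the molecular formula is C8H10ClIO5 (counting implicit H from valence).
  C: 8 × 12.011 = 96.088
  Cl: 1 × 35.450 = 35.450
  H: 10 × 1.008 = 10.080
  I: 1 × 126.904 = 126.904
  O: 5 × 15.999 = 79.995
Sum: 8×12.011 + 1×35.450 + 10×1.008 + 1×126.904 + 5×15.999 = 348.517 → 348.52 g/mol.

348.52 g/mol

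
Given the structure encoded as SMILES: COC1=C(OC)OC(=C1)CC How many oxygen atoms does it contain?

Scan the SMILES for O atoms (remember two-letter symbols like Cl and Br are single atoms).
Oxygen count: 3.

3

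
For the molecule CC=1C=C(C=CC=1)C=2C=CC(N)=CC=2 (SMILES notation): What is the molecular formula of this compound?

Walk through each heavy atom and fill implicit hydrogens from standard valence (C 4, N 3, O 2, S 2, halogen 1):
  atom 1: C, bond orders sum to 1 (valence 4) → 3 H
  atom 2: C, bond orders sum to 4 (valence 4) → 0 H
  atom 3: C, bond orders sum to 3 (valence 4) → 1 H
  atom 4: C, bond orders sum to 4 (valence 4) → 0 H
  atom 5: C, bond orders sum to 3 (valence 4) → 1 H
  atom 6: C, bond orders sum to 3 (valence 4) → 1 H
  atom 7: C, bond orders sum to 3 (valence 4) → 1 H
  atom 8: C, bond orders sum to 4 (valence 4) → 0 H
  atom 9: C, bond orders sum to 3 (valence 4) → 1 H
  atom 10: C, bond orders sum to 3 (valence 4) → 1 H
  atom 11: C, bond orders sum to 4 (valence 4) → 0 H
  atom 12: N, bond orders sum to 1 (valence 3) → 2 H
  atom 13: C, bond orders sum to 3 (valence 4) → 1 H
  atom 14: C, bond orders sum to 3 (valence 4) → 1 H
Totals → C:13, H:13, N:1.
In Hill order: C13H13N.

C13H13N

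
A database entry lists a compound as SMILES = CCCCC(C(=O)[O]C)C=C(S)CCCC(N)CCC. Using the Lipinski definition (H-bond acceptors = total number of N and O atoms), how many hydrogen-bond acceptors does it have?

3

N atoms: 1; O atoms: 2.
Lipinski HBA = 1 + 2 = 3.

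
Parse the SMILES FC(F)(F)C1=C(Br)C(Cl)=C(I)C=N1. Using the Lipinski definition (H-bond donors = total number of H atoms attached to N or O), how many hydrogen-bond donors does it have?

0

Donors: find every N or O and count the H atoms it carries.
  atom 13 (N): bond orders sum to 3 → 0 H
Lipinski HBD = 0.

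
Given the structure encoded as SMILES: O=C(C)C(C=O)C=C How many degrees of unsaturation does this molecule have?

Degree of unsaturation = (number of rings) + (number of π bonds).
Ring closures in the SMILES: 0.
π bonds: 3 double bonds (each 1 DoU) → 3 DoU from unsaturation.
Total DoU = 0 + 3 = 3.

3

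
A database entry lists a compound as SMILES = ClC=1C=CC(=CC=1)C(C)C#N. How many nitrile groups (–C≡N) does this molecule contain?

1

The nitrile motif appears at heavy-atom position 10 in the SMILES.
Nitrile count: 1.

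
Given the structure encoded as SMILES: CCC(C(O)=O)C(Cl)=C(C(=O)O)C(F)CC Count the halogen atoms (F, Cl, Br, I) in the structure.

Halogen atoms appear at heavy-atom positions 8, 14 (1×Cl, 1×F).
Other groups present: 1 alkene, 2 carboxylic acid.
Halogen count: 2.

2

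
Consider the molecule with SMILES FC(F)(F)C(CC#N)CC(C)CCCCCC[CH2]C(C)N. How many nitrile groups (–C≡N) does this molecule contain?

1

The nitrile motif appears at heavy-atom position 7 in the SMILES.
Other groups present: 1 primary amine.
Nitrile count: 1.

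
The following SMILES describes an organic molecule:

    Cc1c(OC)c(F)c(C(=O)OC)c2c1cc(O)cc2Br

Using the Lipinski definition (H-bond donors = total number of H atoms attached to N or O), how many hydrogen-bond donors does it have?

Donors: find every N or O and count the H atoms it carries.
  atom 4 (O): bond orders sum to 2 → 0 H
  atom 10 (O): bond orders sum to 2 → 0 H
  atom 11 (O): bond orders sum to 2 → 0 H
  atom 17 (O): bond orders sum to 1 → 1 H
Lipinski HBD = 1.

1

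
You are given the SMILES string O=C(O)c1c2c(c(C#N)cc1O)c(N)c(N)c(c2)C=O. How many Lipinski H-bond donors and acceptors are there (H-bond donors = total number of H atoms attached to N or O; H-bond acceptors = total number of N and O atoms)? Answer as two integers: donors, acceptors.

6, 7

Donors: find every N or O and count the H atoms it carries.
  atom 1 (O): bond orders sum to 2 → 0 H
  atom 3 (O): bond orders sum to 1 → 1 H
  atom 9 (N): bond orders sum to 3 → 0 H
  atom 12 (O): bond orders sum to 1 → 1 H
  atom 14 (N): bond orders sum to 1 → 2 H
  atom 16 (N): bond orders sum to 1 → 2 H
  atom 20 (O): bond orders sum to 2 → 0 H
Lipinski HBD = 6.
Acceptors: N atoms = 3, O atoms = 4 → HBA = 7.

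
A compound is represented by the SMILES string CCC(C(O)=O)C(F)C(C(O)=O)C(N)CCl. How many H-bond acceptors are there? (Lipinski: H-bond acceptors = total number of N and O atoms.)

5

N atoms: 1; O atoms: 4.
Lipinski HBA = 1 + 4 = 5.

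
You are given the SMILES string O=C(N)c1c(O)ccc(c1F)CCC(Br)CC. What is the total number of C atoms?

12

Count every carbon token in the SMILES (each C, including those in ring-closure positions and inside branches).
Carbon count: 12.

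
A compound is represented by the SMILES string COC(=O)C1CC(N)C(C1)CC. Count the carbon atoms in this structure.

9

Count every carbon token in the SMILES (each C, including those in ring-closure positions and inside branches).
Carbon count: 9.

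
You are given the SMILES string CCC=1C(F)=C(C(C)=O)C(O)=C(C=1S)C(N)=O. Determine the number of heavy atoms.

17

Every atom symbol written in the SMILES (organic subset) is one heavy atom; implicit H are not written.
Heavy atoms by element → C:11, F:1, N:1, O:3, S:1.
Total: 17.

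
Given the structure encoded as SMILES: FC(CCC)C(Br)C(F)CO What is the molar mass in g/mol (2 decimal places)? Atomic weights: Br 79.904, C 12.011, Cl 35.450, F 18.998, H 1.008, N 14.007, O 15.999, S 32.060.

231.08 g/mol

First, the molecular formula is C7H13BrF2O (counting implicit H from valence).
  Br: 1 × 79.904 = 79.904
  C: 7 × 12.011 = 84.077
  F: 2 × 18.998 = 37.996
  H: 13 × 1.008 = 13.104
  O: 1 × 15.999 = 15.999
Sum: 1×79.904 + 7×12.011 + 2×18.998 + 13×1.008 + 1×15.999 = 231.080 → 231.08 g/mol.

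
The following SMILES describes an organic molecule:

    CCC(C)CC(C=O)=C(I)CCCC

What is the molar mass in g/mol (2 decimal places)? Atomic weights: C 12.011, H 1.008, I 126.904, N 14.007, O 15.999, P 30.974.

First, the molecular formula is C12H21IO (counting implicit H from valence).
  C: 12 × 12.011 = 144.132
  H: 21 × 1.008 = 21.168
  I: 1 × 126.904 = 126.904
  O: 1 × 15.999 = 15.999
Sum: 12×12.011 + 21×1.008 + 1×126.904 + 1×15.999 = 308.203 → 308.20 g/mol.

308.20 g/mol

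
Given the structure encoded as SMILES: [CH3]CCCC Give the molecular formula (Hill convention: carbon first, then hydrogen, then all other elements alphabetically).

Walk through each heavy atom and fill implicit hydrogens from standard valence (C 4, N 3, O 2, S 2, halogen 1):
  atom 1: C with explicit H count 3
  atom 2: C, bond orders sum to 2 (valence 4) → 2 H
  atom 3: C, bond orders sum to 2 (valence 4) → 2 H
  atom 4: C, bond orders sum to 2 (valence 4) → 2 H
  atom 5: C, bond orders sum to 1 (valence 4) → 3 H
Totals → C:5, H:12.
In Hill order: C5H12.

C5H12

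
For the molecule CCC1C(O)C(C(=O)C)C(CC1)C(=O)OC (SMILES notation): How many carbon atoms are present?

12

Count every carbon token in the SMILES (each C, including those in ring-closure positions and inside branches).
Carbon count: 12.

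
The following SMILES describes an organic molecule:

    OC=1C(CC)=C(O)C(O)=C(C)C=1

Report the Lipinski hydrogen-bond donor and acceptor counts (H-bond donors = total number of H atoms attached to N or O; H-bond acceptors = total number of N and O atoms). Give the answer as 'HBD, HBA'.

3, 3

Donors: find every N or O and count the H atoms it carries.
  atom 1 (O): bond orders sum to 1 → 1 H
  atom 7 (O): bond orders sum to 1 → 1 H
  atom 9 (O): bond orders sum to 1 → 1 H
Lipinski HBD = 3.
Acceptors: N atoms = 0, O atoms = 3 → HBA = 3.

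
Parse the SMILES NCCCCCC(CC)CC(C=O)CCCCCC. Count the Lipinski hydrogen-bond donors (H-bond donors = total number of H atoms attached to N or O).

Donors: find every N or O and count the H atoms it carries.
  atom 1 (N): bond orders sum to 1 → 2 H
  atom 13 (O): bond orders sum to 2 → 0 H
Lipinski HBD = 2.

2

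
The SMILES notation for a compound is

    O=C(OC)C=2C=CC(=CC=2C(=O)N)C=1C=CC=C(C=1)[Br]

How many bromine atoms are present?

Scan the SMILES for Br atoms (remember two-letter symbols like Cl and Br are single atoms).
Bromine count: 1.

1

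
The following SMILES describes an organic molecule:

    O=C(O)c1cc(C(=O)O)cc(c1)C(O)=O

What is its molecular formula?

C9H6O6

Walk through each heavy atom and fill implicit hydrogens from standard valence (C 4, N 3, O 2, S 2, halogen 1); for lowercase aromatic atoms, an aromatic c carries 1 H when it has two neighbours and 0 H with three, and aromatic n carries 0 H:
  atom 1: O, bond orders sum to 2 (valence 2) → 0 H
  atom 2: C, bond orders sum to 4 (valence 4) → 0 H
  atom 3: O, bond orders sum to 1 (valence 2) → 1 H
  atom 4: aromatic c, 3 neighbours → 0 H
  atom 5: aromatic c, 2 neighbours → 1 H
  atom 6: aromatic c, 3 neighbours → 0 H
  atom 7: C, bond orders sum to 4 (valence 4) → 0 H
  atom 8: O, bond orders sum to 2 (valence 2) → 0 H
  atom 9: O, bond orders sum to 1 (valence 2) → 1 H
  atom 10: aromatic c, 2 neighbours → 1 H
  atom 11: aromatic c, 3 neighbours → 0 H
  atom 12: aromatic c, 2 neighbours → 1 H
  atom 13: C, bond orders sum to 4 (valence 4) → 0 H
  atom 14: O, bond orders sum to 1 (valence 2) → 1 H
  atom 15: O, bond orders sum to 2 (valence 2) → 0 H
Totals → C:9, H:6, O:6.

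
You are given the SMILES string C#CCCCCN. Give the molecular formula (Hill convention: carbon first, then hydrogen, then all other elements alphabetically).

C6H11N

Walk through each heavy atom and fill implicit hydrogens from standard valence (C 4, N 3, O 2, S 2, halogen 1):
  atom 1: C, bond orders sum to 3 (valence 4) → 1 H
  atom 2: C, bond orders sum to 4 (valence 4) → 0 H
  atom 3: C, bond orders sum to 2 (valence 4) → 2 H
  atom 4: C, bond orders sum to 2 (valence 4) → 2 H
  atom 5: C, bond orders sum to 2 (valence 4) → 2 H
  atom 6: C, bond orders sum to 2 (valence 4) → 2 H
  atom 7: N, bond orders sum to 1 (valence 3) → 2 H
Totals → C:6, H:11, N:1.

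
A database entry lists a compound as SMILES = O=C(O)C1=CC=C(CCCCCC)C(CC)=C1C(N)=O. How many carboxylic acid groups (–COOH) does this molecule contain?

The carboxylic acid motif appears at heavy-atom position 2 in the SMILES.
Other groups present: 1 amide.
Carboxylic acid count: 1.

1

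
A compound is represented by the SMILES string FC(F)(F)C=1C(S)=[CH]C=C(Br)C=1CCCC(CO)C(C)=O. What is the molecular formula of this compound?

C14H16BrF3O2S

Walk through each heavy atom and fill implicit hydrogens from standard valence (C 4, N 3, O 2, S 2, halogen 1):
  atom 1: F (halogen, monovalent) → 0 H
  atom 2: C, bond orders sum to 4 (valence 4) → 0 H
  atom 3: F (halogen, monovalent) → 0 H
  atom 4: F (halogen, monovalent) → 0 H
  atom 5: C, bond orders sum to 4 (valence 4) → 0 H
  atom 6: C, bond orders sum to 4 (valence 4) → 0 H
  atom 7: S, bond orders sum to 1 (valence 2) → 1 H
  atom 8: C with explicit H count 1
  atom 9: C, bond orders sum to 3 (valence 4) → 1 H
  atom 10: C, bond orders sum to 4 (valence 4) → 0 H
  atom 11: Br (halogen, monovalent) → 0 H
  atom 12: C, bond orders sum to 4 (valence 4) → 0 H
  atom 13: C, bond orders sum to 2 (valence 4) → 2 H
  atom 14: C, bond orders sum to 2 (valence 4) → 2 H
  atom 15: C, bond orders sum to 2 (valence 4) → 2 H
  atom 16: C, bond orders sum to 3 (valence 4) → 1 H
  atom 17: C, bond orders sum to 2 (valence 4) → 2 H
  atom 18: O, bond orders sum to 1 (valence 2) → 1 H
  atom 19: C, bond orders sum to 4 (valence 4) → 0 H
  atom 20: C, bond orders sum to 1 (valence 4) → 3 H
  atom 21: O, bond orders sum to 2 (valence 2) → 0 H
Totals → C:14, H:16, Br:1, F:3, O:2, S:1.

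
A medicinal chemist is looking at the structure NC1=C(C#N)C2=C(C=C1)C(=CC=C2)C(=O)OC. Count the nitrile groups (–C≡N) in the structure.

The nitrile motif appears at heavy-atom position 4 in the SMILES.
Other groups present: 1 ester, 1 primary amine.
Nitrile count: 1.

1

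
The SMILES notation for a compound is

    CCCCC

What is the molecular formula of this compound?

C5H12

Walk through each heavy atom and fill implicit hydrogens from standard valence (C 4, N 3, O 2, S 2, halogen 1):
  atom 1: C, bond orders sum to 1 (valence 4) → 3 H
  atom 2: C, bond orders sum to 2 (valence 4) → 2 H
  atom 3: C, bond orders sum to 2 (valence 4) → 2 H
  atom 4: C, bond orders sum to 2 (valence 4) → 2 H
  atom 5: C, bond orders sum to 1 (valence 4) → 3 H
Totals → C:5, H:12.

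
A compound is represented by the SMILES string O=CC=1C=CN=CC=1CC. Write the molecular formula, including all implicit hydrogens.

Walk through each heavy atom and fill implicit hydrogens from standard valence (C 4, N 3, O 2, S 2, halogen 1):
  atom 1: O, bond orders sum to 2 (valence 2) → 0 H
  atom 2: C, bond orders sum to 3 (valence 4) → 1 H
  atom 3: C, bond orders sum to 4 (valence 4) → 0 H
  atom 4: C, bond orders sum to 3 (valence 4) → 1 H
  atom 5: C, bond orders sum to 3 (valence 4) → 1 H
  atom 6: N, bond orders sum to 3 (valence 3) → 0 H
  atom 7: C, bond orders sum to 3 (valence 4) → 1 H
  atom 8: C, bond orders sum to 4 (valence 4) → 0 H
  atom 9: C, bond orders sum to 2 (valence 4) → 2 H
  atom 10: C, bond orders sum to 1 (valence 4) → 3 H
Totals → C:8, H:9, N:1, O:1.

C8H9NO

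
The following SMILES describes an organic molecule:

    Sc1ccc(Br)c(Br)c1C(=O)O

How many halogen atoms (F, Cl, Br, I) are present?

2

Halogen atoms appear at heavy-atom positions 6, 8 (2×Br).
Other groups present: 1 carboxylic acid, 1 thiol.
Halogen count: 2.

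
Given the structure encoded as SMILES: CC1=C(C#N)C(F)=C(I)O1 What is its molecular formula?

C6H3FINO

Walk through each heavy atom and fill implicit hydrogens from standard valence (C 4, N 3, O 2, S 2, halogen 1):
  atom 1: C, bond orders sum to 1 (valence 4) → 3 H
  atom 2: C, bond orders sum to 4 (valence 4) → 0 H
  atom 3: C, bond orders sum to 4 (valence 4) → 0 H
  atom 4: C, bond orders sum to 4 (valence 4) → 0 H
  atom 5: N, bond orders sum to 3 (valence 3) → 0 H
  atom 6: C, bond orders sum to 4 (valence 4) → 0 H
  atom 7: F (halogen, monovalent) → 0 H
  atom 8: C, bond orders sum to 4 (valence 4) → 0 H
  atom 9: I (halogen, monovalent) → 0 H
  atom 10: O, bond orders sum to 2 (valence 2) → 0 H
Totals → C:6, H:3, F:1, I:1, N:1, O:1.
In Hill order: C6H3FINO.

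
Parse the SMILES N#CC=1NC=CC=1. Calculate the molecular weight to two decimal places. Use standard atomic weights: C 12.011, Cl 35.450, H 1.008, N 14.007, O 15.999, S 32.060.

First, the molecular formula is C5H4N2 (counting implicit H from valence).
  C: 5 × 12.011 = 60.055
  H: 4 × 1.008 = 4.032
  N: 2 × 14.007 = 28.014
Sum: 5×12.011 + 4×1.008 + 2×14.007 = 92.101 → 92.10 g/mol.

92.10 g/mol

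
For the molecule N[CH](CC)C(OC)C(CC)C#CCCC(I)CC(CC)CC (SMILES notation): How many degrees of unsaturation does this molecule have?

Degree of unsaturation = (number of rings) + (number of π bonds).
Ring closures in the SMILES: 0.
π bonds: 1 triple bond (each 2 DoU) → 2 DoU from unsaturation.
Total DoU = 0 + 2 = 2.

2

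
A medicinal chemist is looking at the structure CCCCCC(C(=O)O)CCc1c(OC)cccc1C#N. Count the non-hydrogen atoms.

21

Every atom symbol written in the SMILES (organic subset) is one heavy atom; implicit H are not written.
Heavy atoms by element → C:17, N:1, O:3.
Total: 21.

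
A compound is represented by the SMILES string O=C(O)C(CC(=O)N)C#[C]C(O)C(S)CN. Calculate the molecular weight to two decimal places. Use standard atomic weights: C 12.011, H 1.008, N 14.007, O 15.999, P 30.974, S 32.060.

246.28 g/mol

First, the molecular formula is C9H14N2O4S (counting implicit H from valence).
  C: 9 × 12.011 = 108.099
  H: 14 × 1.008 = 14.112
  N: 2 × 14.007 = 28.014
  O: 4 × 15.999 = 63.996
  S: 1 × 32.060 = 32.060
Sum: 9×12.011 + 14×1.008 + 2×14.007 + 4×15.999 + 1×32.060 = 246.281 → 246.28 g/mol.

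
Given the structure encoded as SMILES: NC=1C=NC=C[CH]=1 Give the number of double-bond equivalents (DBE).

4

Molecular formula: C5H6N2.
DoU = (2C + 2 + N − H − X) / 2, where X is the halogen count and O/S are ignored.
    = (2·5 + 2 + 2 − 6 − 0) / 2 = 8 / 2 = 4.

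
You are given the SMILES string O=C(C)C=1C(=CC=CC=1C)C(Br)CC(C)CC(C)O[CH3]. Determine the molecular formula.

Walk through each heavy atom and fill implicit hydrogens from standard valence (C 4, N 3, O 2, S 2, halogen 1):
  atom 1: O, bond orders sum to 2 (valence 2) → 0 H
  atom 2: C, bond orders sum to 4 (valence 4) → 0 H
  atom 3: C, bond orders sum to 1 (valence 4) → 3 H
  atom 4: C, bond orders sum to 4 (valence 4) → 0 H
  atom 5: C, bond orders sum to 4 (valence 4) → 0 H
  atom 6: C, bond orders sum to 3 (valence 4) → 1 H
  atom 7: C, bond orders sum to 3 (valence 4) → 1 H
  atom 8: C, bond orders sum to 3 (valence 4) → 1 H
  atom 9: C, bond orders sum to 4 (valence 4) → 0 H
  atom 10: C, bond orders sum to 1 (valence 4) → 3 H
  atom 11: C, bond orders sum to 3 (valence 4) → 1 H
  atom 12: Br (halogen, monovalent) → 0 H
  atom 13: C, bond orders sum to 2 (valence 4) → 2 H
  atom 14: C, bond orders sum to 3 (valence 4) → 1 H
  atom 15: C, bond orders sum to 1 (valence 4) → 3 H
  atom 16: C, bond orders sum to 2 (valence 4) → 2 H
  atom 17: C, bond orders sum to 3 (valence 4) → 1 H
  atom 18: C, bond orders sum to 1 (valence 4) → 3 H
  atom 19: O, bond orders sum to 2 (valence 2) → 0 H
  atom 20: C with explicit H count 3
Totals → C:17, H:25, Br:1, O:2.

C17H25BrO2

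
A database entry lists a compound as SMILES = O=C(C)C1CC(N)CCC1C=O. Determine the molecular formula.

C9H15NO2

Walk through each heavy atom and fill implicit hydrogens from standard valence (C 4, N 3, O 2, S 2, halogen 1):
  atom 1: O, bond orders sum to 2 (valence 2) → 0 H
  atom 2: C, bond orders sum to 4 (valence 4) → 0 H
  atom 3: C, bond orders sum to 1 (valence 4) → 3 H
  atom 4: C, bond orders sum to 3 (valence 4) → 1 H
  atom 5: C, bond orders sum to 2 (valence 4) → 2 H
  atom 6: C, bond orders sum to 3 (valence 4) → 1 H
  atom 7: N, bond orders sum to 1 (valence 3) → 2 H
  atom 8: C, bond orders sum to 2 (valence 4) → 2 H
  atom 9: C, bond orders sum to 2 (valence 4) → 2 H
  atom 10: C, bond orders sum to 3 (valence 4) → 1 H
  atom 11: C, bond orders sum to 3 (valence 4) → 1 H
  atom 12: O, bond orders sum to 2 (valence 2) → 0 H
Totals → C:9, H:15, N:1, O:2.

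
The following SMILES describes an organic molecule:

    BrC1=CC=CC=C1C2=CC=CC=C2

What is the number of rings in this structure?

In SMILES, each pair of matching ring-closure digits denotes one ring-closing bond; the number of such bonds equals the number of independent rings.
Ring-closure bonds here: 2.

2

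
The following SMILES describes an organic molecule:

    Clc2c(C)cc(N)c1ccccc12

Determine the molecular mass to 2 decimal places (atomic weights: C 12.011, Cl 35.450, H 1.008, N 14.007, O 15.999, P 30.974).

191.66 g/mol

First, the molecular formula is C11H10ClN (counting implicit H from valence).
  C: 11 × 12.011 = 132.121
  Cl: 1 × 35.450 = 35.450
  H: 10 × 1.008 = 10.080
  N: 1 × 14.007 = 14.007
Sum: 11×12.011 + 1×35.450 + 10×1.008 + 1×14.007 = 191.658 → 191.66 g/mol.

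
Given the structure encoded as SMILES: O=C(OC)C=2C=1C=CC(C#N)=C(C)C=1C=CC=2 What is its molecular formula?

C14H11NO2

Walk through each heavy atom and fill implicit hydrogens from standard valence (C 4, N 3, O 2, S 2, halogen 1):
  atom 1: O, bond orders sum to 2 (valence 2) → 0 H
  atom 2: C, bond orders sum to 4 (valence 4) → 0 H
  atom 3: O, bond orders sum to 2 (valence 2) → 0 H
  atom 4: C, bond orders sum to 1 (valence 4) → 3 H
  atom 5: C, bond orders sum to 4 (valence 4) → 0 H
  atom 6: C, bond orders sum to 4 (valence 4) → 0 H
  atom 7: C, bond orders sum to 3 (valence 4) → 1 H
  atom 8: C, bond orders sum to 3 (valence 4) → 1 H
  atom 9: C, bond orders sum to 4 (valence 4) → 0 H
  atom 10: C, bond orders sum to 4 (valence 4) → 0 H
  atom 11: N, bond orders sum to 3 (valence 3) → 0 H
  atom 12: C, bond orders sum to 4 (valence 4) → 0 H
  atom 13: C, bond orders sum to 1 (valence 4) → 3 H
  atom 14: C, bond orders sum to 4 (valence 4) → 0 H
  atom 15: C, bond orders sum to 3 (valence 4) → 1 H
  atom 16: C, bond orders sum to 3 (valence 4) → 1 H
  atom 17: C, bond orders sum to 3 (valence 4) → 1 H
Totals → C:14, H:11, N:1, O:2.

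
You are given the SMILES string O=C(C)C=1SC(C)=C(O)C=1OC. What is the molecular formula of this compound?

Walk through each heavy atom and fill implicit hydrogens from standard valence (C 4, N 3, O 2, S 2, halogen 1):
  atom 1: O, bond orders sum to 2 (valence 2) → 0 H
  atom 2: C, bond orders sum to 4 (valence 4) → 0 H
  atom 3: C, bond orders sum to 1 (valence 4) → 3 H
  atom 4: C, bond orders sum to 4 (valence 4) → 0 H
  atom 5: S, bond orders sum to 2 (valence 2) → 0 H
  atom 6: C, bond orders sum to 4 (valence 4) → 0 H
  atom 7: C, bond orders sum to 1 (valence 4) → 3 H
  atom 8: C, bond orders sum to 4 (valence 4) → 0 H
  atom 9: O, bond orders sum to 1 (valence 2) → 1 H
  atom 10: C, bond orders sum to 4 (valence 4) → 0 H
  atom 11: O, bond orders sum to 2 (valence 2) → 0 H
  atom 12: C, bond orders sum to 1 (valence 4) → 3 H
Totals → C:8, H:10, O:3, S:1.
In Hill order: C8H10O3S.

C8H10O3S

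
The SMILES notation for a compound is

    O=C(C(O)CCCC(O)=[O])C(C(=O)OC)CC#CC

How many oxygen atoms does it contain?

Scan the SMILES for O atoms (remember two-letter symbols like Cl and Br are single atoms).
Oxygen count: 6.

6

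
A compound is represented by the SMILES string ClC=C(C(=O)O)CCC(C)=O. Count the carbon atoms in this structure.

Count every carbon token in the SMILES (each C, including those in ring-closure positions and inside branches).
Carbon count: 7.

7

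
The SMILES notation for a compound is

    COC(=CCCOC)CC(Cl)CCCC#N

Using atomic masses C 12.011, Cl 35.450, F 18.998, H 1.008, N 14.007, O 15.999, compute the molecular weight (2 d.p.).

First, the molecular formula is C12H20ClNO2 (counting implicit H from valence).
  C: 12 × 12.011 = 144.132
  Cl: 1 × 35.450 = 35.450
  H: 20 × 1.008 = 20.160
  N: 1 × 14.007 = 14.007
  O: 2 × 15.999 = 31.998
Sum: 12×12.011 + 1×35.450 + 20×1.008 + 1×14.007 + 2×15.999 = 245.747 → 245.75 g/mol.

245.75 g/mol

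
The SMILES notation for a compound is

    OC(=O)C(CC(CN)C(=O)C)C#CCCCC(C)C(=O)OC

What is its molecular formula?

C16H25NO5

Walk through each heavy atom and fill implicit hydrogens from standard valence (C 4, N 3, O 2, S 2, halogen 1):
  atom 1: O, bond orders sum to 1 (valence 2) → 1 H
  atom 2: C, bond orders sum to 4 (valence 4) → 0 H
  atom 3: O, bond orders sum to 2 (valence 2) → 0 H
  atom 4: C, bond orders sum to 3 (valence 4) → 1 H
  atom 5: C, bond orders sum to 2 (valence 4) → 2 H
  atom 6: C, bond orders sum to 3 (valence 4) → 1 H
  atom 7: C, bond orders sum to 2 (valence 4) → 2 H
  atom 8: N, bond orders sum to 1 (valence 3) → 2 H
  atom 9: C, bond orders sum to 4 (valence 4) → 0 H
  atom 10: O, bond orders sum to 2 (valence 2) → 0 H
  atom 11: C, bond orders sum to 1 (valence 4) → 3 H
  atom 12: C, bond orders sum to 4 (valence 4) → 0 H
  atom 13: C, bond orders sum to 4 (valence 4) → 0 H
  atom 14: C, bond orders sum to 2 (valence 4) → 2 H
  atom 15: C, bond orders sum to 2 (valence 4) → 2 H
  atom 16: C, bond orders sum to 2 (valence 4) → 2 H
  atom 17: C, bond orders sum to 3 (valence 4) → 1 H
  atom 18: C, bond orders sum to 1 (valence 4) → 3 H
  atom 19: C, bond orders sum to 4 (valence 4) → 0 H
  atom 20: O, bond orders sum to 2 (valence 2) → 0 H
  atom 21: O, bond orders sum to 2 (valence 2) → 0 H
  atom 22: C, bond orders sum to 1 (valence 4) → 3 H
Totals → C:16, H:25, N:1, O:5.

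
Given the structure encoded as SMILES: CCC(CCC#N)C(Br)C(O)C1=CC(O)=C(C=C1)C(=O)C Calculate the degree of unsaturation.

Degree of unsaturation = (number of rings) + (number of π bonds).
Ring closures in the SMILES: 1.
π bonds: 4 double bonds (each 1 DoU), 1 triple bond (each 2 DoU) → 6 DoU from unsaturation.
Total DoU = 1 + 6 = 7.

7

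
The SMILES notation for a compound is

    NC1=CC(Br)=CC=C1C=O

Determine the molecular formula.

Walk through each heavy atom and fill implicit hydrogens from standard valence (C 4, N 3, O 2, S 2, halogen 1):
  atom 1: N, bond orders sum to 1 (valence 3) → 2 H
  atom 2: C, bond orders sum to 4 (valence 4) → 0 H
  atom 3: C, bond orders sum to 3 (valence 4) → 1 H
  atom 4: C, bond orders sum to 4 (valence 4) → 0 H
  atom 5: Br (halogen, monovalent) → 0 H
  atom 6: C, bond orders sum to 3 (valence 4) → 1 H
  atom 7: C, bond orders sum to 3 (valence 4) → 1 H
  atom 8: C, bond orders sum to 4 (valence 4) → 0 H
  atom 9: C, bond orders sum to 3 (valence 4) → 1 H
  atom 10: O, bond orders sum to 2 (valence 2) → 0 H
Totals → C:7, H:6, Br:1, N:1, O:1.

C7H6BrNO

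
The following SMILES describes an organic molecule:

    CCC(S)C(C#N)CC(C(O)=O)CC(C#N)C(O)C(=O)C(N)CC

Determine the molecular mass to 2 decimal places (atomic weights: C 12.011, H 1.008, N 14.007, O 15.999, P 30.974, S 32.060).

First, the molecular formula is C16H25N3O4S (counting implicit H from valence).
  C: 16 × 12.011 = 192.176
  H: 25 × 1.008 = 25.200
  N: 3 × 14.007 = 42.021
  O: 4 × 15.999 = 63.996
  S: 1 × 32.060 = 32.060
Sum: 16×12.011 + 25×1.008 + 3×14.007 + 4×15.999 + 1×32.060 = 355.453 → 355.45 g/mol.

355.45 g/mol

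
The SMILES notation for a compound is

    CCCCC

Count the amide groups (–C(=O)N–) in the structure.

Scan the SMILES for the amide motif — none present.

0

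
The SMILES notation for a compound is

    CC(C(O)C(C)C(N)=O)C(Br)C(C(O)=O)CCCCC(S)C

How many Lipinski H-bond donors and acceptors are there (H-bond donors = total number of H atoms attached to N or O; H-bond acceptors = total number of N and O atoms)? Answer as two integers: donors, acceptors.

Donors: find every N or O and count the H atoms it carries.
  atom 4 (O): bond orders sum to 1 → 1 H
  atom 8 (N): bond orders sum to 1 → 2 H
  atom 9 (O): bond orders sum to 2 → 0 H
  atom 14 (O): bond orders sum to 1 → 1 H
  atom 15 (O): bond orders sum to 2 → 0 H
Lipinski HBD = 4.
Acceptors: N atoms = 1, O atoms = 4 → HBA = 5.

4, 5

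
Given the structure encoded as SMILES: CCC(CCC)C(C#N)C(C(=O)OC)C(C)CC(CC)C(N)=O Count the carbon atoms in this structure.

18

Count every carbon token in the SMILES (each C, including those in ring-closure positions and inside branches).
Carbon count: 18.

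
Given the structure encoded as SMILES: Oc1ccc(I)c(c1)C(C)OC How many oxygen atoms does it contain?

Scan the SMILES for O atoms (remember two-letter symbols like Cl and Br are single atoms).
Oxygen count: 2.

2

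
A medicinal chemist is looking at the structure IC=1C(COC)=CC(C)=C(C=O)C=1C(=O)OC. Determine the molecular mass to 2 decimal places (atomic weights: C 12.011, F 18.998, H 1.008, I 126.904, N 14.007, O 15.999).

First, the molecular formula is C12H13IO4 (counting implicit H from valence).
  C: 12 × 12.011 = 144.132
  H: 13 × 1.008 = 13.104
  I: 1 × 126.904 = 126.904
  O: 4 × 15.999 = 63.996
Sum: 12×12.011 + 13×1.008 + 1×126.904 + 4×15.999 = 348.136 → 348.14 g/mol.

348.14 g/mol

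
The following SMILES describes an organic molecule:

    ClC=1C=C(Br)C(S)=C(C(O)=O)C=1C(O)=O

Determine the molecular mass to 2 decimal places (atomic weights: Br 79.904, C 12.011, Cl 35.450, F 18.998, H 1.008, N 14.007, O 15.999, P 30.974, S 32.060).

311.53 g/mol

First, the molecular formula is C8H4BrClO4S (counting implicit H from valence).
  Br: 1 × 79.904 = 79.904
  C: 8 × 12.011 = 96.088
  Cl: 1 × 35.450 = 35.450
  H: 4 × 1.008 = 4.032
  O: 4 × 15.999 = 63.996
  S: 1 × 32.060 = 32.060
Sum: 1×79.904 + 8×12.011 + 1×35.450 + 4×1.008 + 4×15.999 + 1×32.060 = 311.530 → 311.53 g/mol.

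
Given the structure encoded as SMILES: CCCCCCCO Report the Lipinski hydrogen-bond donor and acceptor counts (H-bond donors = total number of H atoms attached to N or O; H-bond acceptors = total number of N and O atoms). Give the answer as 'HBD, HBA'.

Donors: find every N or O and count the H atoms it carries.
  atom 8 (O): bond orders sum to 1 → 1 H
Lipinski HBD = 1.
Acceptors: N atoms = 0, O atoms = 1 → HBA = 1.

1, 1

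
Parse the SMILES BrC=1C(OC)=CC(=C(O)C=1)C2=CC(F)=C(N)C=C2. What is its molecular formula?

Walk through each heavy atom and fill implicit hydrogens from standard valence (C 4, N 3, O 2, S 2, halogen 1):
  atom 1: Br (halogen, monovalent) → 0 H
  atom 2: C, bond orders sum to 4 (valence 4) → 0 H
  atom 3: C, bond orders sum to 4 (valence 4) → 0 H
  atom 4: O, bond orders sum to 2 (valence 2) → 0 H
  atom 5: C, bond orders sum to 1 (valence 4) → 3 H
  atom 6: C, bond orders sum to 3 (valence 4) → 1 H
  atom 7: C, bond orders sum to 4 (valence 4) → 0 H
  atom 8: C, bond orders sum to 4 (valence 4) → 0 H
  atom 9: O, bond orders sum to 1 (valence 2) → 1 H
  atom 10: C, bond orders sum to 3 (valence 4) → 1 H
  atom 11: C, bond orders sum to 4 (valence 4) → 0 H
  atom 12: C, bond orders sum to 3 (valence 4) → 1 H
  atom 13: C, bond orders sum to 4 (valence 4) → 0 H
  atom 14: F (halogen, monovalent) → 0 H
  atom 15: C, bond orders sum to 4 (valence 4) → 0 H
  atom 16: N, bond orders sum to 1 (valence 3) → 2 H
  atom 17: C, bond orders sum to 3 (valence 4) → 1 H
  atom 18: C, bond orders sum to 3 (valence 4) → 1 H
Totals → C:13, H:11, Br:1, F:1, N:1, O:2.

C13H11BrFNO2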